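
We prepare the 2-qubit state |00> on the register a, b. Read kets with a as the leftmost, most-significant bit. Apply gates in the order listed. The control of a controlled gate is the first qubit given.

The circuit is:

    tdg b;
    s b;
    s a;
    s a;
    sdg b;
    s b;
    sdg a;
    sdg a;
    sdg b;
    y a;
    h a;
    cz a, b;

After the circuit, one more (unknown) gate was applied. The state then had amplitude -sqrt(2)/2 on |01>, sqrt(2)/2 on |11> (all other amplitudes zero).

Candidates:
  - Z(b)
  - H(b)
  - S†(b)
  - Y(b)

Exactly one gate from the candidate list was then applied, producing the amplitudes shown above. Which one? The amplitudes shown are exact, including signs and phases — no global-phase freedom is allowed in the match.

It was Y(b) that produced the state shown. Key observation: the block from step 2 through step 9 cancels to the identity and can be dropped.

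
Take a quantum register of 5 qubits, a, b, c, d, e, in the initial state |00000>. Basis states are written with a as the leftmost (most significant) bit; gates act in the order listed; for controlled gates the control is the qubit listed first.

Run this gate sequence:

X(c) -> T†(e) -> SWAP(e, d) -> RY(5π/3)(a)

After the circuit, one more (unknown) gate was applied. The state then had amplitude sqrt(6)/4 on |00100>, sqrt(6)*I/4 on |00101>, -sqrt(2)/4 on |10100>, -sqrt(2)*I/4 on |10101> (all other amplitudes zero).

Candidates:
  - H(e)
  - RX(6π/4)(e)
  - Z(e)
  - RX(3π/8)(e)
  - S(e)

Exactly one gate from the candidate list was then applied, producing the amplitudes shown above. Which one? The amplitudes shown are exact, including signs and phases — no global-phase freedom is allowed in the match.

The unique candidate consistent with the amplitudes is RX(6π/4)(e).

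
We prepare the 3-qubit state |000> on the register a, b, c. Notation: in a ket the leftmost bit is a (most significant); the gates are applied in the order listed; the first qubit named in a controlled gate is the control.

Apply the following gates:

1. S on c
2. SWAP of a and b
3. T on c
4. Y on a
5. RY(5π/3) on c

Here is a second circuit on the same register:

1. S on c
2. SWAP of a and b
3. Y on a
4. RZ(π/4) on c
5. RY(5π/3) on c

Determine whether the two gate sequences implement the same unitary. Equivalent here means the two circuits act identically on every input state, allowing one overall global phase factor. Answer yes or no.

Yes, they are equivalent — the unitaries differ by at most a global phase.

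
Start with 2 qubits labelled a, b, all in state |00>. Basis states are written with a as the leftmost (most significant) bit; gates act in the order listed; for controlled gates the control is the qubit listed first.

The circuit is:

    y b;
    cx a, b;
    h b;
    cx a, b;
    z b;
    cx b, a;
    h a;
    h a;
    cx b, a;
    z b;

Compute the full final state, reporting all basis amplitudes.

The resulting statevector has amplitude sqrt(2)*I/2 on |00>, -sqrt(2)*I/2 on |01>, 0 on |10>, 0 on |11>. Key observation: gates 5-10 undo each other exactly, leaving only the rest of the circuit to track.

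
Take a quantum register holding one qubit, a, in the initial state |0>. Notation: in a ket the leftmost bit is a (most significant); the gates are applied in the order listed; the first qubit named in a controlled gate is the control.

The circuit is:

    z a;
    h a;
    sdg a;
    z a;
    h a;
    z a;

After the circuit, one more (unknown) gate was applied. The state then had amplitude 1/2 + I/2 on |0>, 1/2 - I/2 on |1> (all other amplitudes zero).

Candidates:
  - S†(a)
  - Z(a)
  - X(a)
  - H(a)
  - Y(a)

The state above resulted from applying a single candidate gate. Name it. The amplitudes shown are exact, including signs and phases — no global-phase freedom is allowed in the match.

The unique candidate consistent with the amplitudes is Z(a).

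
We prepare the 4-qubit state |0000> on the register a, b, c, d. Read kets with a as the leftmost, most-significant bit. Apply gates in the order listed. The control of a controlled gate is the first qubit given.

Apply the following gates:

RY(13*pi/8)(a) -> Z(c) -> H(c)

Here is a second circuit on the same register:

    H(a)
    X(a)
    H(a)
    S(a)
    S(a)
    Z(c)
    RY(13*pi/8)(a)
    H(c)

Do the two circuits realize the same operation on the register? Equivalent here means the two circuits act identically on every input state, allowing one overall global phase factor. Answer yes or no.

Yes: on every input state the two circuits agree up to one overall phase factor.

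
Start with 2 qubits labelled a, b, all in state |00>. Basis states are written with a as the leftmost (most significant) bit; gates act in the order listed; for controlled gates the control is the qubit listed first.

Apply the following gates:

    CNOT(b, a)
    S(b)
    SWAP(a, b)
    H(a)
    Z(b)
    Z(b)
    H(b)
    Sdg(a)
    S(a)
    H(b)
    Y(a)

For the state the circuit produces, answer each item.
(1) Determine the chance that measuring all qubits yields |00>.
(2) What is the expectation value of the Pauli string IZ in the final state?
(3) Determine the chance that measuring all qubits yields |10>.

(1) The probability of measuring |00> is 1/2.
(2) The expectation value of IZ is 1.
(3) A full measurement returns |10> with probability 1/2.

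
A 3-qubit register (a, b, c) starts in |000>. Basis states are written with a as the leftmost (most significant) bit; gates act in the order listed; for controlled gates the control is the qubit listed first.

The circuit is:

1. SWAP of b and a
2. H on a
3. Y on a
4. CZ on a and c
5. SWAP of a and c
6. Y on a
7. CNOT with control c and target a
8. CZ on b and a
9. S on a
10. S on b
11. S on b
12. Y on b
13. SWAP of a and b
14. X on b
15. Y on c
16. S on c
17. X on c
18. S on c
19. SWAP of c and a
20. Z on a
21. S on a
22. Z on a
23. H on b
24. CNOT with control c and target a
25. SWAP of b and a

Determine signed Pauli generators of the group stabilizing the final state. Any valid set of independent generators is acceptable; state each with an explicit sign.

The final state is stabilized by the group generated by -XZI, +ZXI, -IIZ; other independent generating sets are equally valid.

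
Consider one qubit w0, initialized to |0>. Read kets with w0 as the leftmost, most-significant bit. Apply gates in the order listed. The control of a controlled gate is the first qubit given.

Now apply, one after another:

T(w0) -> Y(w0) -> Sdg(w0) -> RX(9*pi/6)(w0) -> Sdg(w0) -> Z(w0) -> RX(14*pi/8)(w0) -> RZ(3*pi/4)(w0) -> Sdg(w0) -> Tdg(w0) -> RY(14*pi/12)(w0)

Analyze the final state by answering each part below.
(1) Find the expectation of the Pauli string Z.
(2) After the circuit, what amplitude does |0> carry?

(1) The expectation value of Z is 1/2.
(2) |0> carries amplitude -sqrt(3)*sqrt(2 - sqrt(2))*exp(5*I*pi/8)/4 - sqrt(3)*sqrt(sqrt(2) + 2)*exp(I*pi/8)/4 in the final state.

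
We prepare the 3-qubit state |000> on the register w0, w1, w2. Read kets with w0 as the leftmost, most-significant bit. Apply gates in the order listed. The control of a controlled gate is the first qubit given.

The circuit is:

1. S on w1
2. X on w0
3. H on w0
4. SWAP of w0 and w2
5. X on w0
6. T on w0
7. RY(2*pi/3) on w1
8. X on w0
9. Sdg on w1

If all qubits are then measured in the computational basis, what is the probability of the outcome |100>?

Outcome |100> occurs with probability 0.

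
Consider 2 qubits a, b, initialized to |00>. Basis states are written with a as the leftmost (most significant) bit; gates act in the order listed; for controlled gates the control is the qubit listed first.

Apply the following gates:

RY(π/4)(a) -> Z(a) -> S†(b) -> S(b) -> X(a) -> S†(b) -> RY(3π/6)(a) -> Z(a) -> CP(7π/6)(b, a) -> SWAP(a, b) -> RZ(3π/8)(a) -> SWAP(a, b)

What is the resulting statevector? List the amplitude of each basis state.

The final amplitudes are sqrt(2)*(sqrt(2 - sqrt(2)) + sqrt(sqrt(2) + 2))*exp(13*I*pi/16)/4 on |00>, 0 on |01>, sqrt(2)*(-sqrt(2 - sqrt(2)) + sqrt(sqrt(2) + 2))*exp(13*I*pi/16)/4 on |10>, 0 on |11>.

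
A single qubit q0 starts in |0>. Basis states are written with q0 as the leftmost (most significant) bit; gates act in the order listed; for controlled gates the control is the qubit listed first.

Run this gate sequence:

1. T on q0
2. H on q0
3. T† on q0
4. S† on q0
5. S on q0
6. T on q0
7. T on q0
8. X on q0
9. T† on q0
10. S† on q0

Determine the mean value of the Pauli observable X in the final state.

The observable X averages to -1. Key observation: gates 3-6 undo each other exactly, leaving only the rest of the circuit to track.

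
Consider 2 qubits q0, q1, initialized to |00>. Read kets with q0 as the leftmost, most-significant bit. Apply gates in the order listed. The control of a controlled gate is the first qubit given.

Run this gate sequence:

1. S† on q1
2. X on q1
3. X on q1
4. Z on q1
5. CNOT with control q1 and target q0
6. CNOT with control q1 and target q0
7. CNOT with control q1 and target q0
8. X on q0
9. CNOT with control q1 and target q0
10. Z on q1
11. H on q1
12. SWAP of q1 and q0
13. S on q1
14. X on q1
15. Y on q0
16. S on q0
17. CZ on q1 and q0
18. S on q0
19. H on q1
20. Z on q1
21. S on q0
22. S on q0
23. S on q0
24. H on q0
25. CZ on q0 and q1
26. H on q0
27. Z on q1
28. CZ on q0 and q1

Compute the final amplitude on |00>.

The amplitude on |00> is 1/2. Key observation: steps 2-3 multiply out to the identity, so the circuit reduces to the remaining gates.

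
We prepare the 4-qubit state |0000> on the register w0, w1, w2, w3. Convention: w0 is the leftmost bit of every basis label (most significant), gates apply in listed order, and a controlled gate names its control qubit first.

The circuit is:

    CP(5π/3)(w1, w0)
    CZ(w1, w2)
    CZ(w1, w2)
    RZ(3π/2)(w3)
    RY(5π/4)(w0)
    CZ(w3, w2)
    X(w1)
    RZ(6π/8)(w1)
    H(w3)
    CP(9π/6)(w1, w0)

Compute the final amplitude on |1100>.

|1100> carries amplitude -sqrt(2*sqrt(2) + 4)*exp(I*pi/8)/4 in the final state.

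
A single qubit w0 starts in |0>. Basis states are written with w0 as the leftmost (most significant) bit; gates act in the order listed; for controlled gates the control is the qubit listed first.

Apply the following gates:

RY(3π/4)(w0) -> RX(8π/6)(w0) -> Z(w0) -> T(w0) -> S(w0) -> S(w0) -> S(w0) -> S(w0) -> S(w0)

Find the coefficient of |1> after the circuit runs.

|1> carries amplitude -sqrt(6 - 3*sqrt(2))*exp(I*pi/4)/4 + sqrt(sqrt(2) + 2)*exp(3*I*pi/4)/4 in the final state. Key observation: steps 6-9 multiply out to the identity, so the circuit reduces to the remaining gates.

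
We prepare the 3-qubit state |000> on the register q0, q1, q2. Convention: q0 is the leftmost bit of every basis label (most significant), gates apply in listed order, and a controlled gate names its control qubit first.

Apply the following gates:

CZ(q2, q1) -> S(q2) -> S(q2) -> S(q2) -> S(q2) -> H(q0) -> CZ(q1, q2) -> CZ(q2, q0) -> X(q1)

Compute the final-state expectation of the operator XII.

The expectation value of XII is 1. Key observation: gates 2-5 undo each other exactly, leaving only the rest of the circuit to track.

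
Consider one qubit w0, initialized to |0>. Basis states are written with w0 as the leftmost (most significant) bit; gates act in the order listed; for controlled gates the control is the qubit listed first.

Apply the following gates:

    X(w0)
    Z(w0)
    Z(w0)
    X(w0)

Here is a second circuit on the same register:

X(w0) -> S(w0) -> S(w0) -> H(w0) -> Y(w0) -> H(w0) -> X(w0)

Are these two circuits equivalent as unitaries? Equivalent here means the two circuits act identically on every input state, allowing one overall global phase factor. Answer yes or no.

No, they are not equivalent — no single phase factor reconciles the two unitaries.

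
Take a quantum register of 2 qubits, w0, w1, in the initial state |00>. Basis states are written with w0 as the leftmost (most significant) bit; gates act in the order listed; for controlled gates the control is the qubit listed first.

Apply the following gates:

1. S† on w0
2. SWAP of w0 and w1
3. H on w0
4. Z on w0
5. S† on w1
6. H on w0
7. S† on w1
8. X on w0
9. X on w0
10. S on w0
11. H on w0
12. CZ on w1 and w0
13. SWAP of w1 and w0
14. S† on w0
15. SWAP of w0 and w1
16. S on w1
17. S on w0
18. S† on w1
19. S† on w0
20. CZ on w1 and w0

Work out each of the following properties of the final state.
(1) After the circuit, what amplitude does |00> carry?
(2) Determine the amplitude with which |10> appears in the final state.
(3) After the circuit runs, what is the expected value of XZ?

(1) |00> carries amplitude sqrt(2)*I/2 in the final state.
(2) The final state's coefficient on |10> equals -sqrt(2)*I/2.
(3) The observable XZ averages to -1.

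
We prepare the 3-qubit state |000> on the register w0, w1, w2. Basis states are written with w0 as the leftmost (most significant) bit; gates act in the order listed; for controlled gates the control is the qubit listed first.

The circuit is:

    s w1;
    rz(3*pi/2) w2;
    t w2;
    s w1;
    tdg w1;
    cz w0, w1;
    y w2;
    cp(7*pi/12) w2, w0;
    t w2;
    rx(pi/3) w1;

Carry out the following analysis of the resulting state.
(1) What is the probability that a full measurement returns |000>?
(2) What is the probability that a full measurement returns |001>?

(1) The probability of measuring |000> is 0.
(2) Outcome |001> occurs with probability 3/4.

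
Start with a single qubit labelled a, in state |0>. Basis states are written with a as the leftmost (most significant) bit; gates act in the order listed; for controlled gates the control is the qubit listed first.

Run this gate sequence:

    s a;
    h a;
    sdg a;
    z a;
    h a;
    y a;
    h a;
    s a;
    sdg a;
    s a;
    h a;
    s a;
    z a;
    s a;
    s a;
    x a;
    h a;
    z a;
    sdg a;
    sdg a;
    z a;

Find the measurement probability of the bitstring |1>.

A full measurement returns |1> with probability 1/2.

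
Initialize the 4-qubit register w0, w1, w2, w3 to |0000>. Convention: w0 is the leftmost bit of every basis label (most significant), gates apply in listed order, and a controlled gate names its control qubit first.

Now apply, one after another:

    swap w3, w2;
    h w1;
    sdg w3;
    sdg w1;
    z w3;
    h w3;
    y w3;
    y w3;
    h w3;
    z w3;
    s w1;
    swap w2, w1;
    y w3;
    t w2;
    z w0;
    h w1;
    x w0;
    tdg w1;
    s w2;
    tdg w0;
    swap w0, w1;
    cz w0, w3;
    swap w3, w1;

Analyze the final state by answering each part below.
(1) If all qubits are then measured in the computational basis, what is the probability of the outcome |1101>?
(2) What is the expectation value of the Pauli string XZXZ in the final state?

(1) The probability of measuring |1101> is 1/4. Key observation: steps 4-11 multiply out to the identity, so the circuit reduces to the remaining gates.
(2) The expectation value of XZXZ is 1/2.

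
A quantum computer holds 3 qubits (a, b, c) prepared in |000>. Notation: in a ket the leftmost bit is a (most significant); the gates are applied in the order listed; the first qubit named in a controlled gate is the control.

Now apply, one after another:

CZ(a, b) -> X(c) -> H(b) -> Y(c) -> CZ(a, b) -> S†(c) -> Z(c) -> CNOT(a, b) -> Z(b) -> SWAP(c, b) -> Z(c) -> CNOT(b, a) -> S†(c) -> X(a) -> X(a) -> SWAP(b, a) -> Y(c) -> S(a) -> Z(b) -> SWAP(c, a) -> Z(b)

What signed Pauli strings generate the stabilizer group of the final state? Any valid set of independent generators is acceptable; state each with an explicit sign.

One valid set of independent stabilizer generators is -YII, +IZI, +IIZ (any independent generating set of the same group is equally correct).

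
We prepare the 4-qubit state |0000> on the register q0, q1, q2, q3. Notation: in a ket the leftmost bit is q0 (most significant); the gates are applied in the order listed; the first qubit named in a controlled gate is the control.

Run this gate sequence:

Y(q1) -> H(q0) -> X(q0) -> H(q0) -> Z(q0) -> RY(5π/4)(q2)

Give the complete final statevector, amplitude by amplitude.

The final amplitudes are -I*sqrt(2 - sqrt(2))/2 on |0100>, I*sqrt(sqrt(2) + 2)/2 on |0110>, and 0 on every other basis state. Key observation: steps 2-5 multiply out to the identity, so the circuit reduces to the remaining gates.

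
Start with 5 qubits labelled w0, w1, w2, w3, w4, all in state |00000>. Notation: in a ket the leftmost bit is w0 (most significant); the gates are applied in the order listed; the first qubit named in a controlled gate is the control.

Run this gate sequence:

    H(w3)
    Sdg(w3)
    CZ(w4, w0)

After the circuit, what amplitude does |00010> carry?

The amplitude on |00010> is -sqrt(2)*I/2.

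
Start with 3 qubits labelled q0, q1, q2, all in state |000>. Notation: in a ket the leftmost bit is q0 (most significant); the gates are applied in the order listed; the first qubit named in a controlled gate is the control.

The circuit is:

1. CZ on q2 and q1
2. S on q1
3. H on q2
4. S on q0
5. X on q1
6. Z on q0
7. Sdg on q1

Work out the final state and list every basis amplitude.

After the circuit, the state carries amplitude -sqrt(2)*I/2 on |010>, -sqrt(2)*I/2 on |011>, and 0 on every other basis state.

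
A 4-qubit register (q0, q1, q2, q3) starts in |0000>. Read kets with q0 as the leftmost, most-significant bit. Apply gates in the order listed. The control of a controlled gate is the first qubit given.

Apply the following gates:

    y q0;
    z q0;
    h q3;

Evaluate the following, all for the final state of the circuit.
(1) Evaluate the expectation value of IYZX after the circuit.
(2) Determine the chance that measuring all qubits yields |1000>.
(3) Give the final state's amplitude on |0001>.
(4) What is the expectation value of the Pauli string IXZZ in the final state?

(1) In the final state, IYZX has expectation 0.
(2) The probability of measuring |1000> is 1/2.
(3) The amplitude on |0001> is 0.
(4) The observable IXZZ averages to 0.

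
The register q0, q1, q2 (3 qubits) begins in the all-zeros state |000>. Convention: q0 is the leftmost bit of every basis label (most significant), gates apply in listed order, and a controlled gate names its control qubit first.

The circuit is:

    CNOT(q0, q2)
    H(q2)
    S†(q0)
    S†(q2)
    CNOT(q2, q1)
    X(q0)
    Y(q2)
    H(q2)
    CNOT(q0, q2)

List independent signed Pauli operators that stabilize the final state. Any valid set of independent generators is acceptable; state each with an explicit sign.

One valid set of independent stabilizer generators is -IYZ, -IZX, -ZII (any independent generating set of the same group is equally correct).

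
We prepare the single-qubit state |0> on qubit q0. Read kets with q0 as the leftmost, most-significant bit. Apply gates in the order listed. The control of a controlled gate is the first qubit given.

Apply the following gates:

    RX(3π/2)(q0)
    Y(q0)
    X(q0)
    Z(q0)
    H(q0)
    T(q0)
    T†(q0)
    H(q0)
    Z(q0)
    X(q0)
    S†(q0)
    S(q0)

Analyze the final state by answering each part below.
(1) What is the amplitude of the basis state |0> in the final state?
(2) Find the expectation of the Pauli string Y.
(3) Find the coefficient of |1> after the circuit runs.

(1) |0> carries amplitude -sqrt(2)/2 in the final state. Key observation: the block from step 3 through step 10 cancels to the identity and can be dropped.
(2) The observable Y averages to 1.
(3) The final state's coefficient on |1> equals -sqrt(2)*I/2.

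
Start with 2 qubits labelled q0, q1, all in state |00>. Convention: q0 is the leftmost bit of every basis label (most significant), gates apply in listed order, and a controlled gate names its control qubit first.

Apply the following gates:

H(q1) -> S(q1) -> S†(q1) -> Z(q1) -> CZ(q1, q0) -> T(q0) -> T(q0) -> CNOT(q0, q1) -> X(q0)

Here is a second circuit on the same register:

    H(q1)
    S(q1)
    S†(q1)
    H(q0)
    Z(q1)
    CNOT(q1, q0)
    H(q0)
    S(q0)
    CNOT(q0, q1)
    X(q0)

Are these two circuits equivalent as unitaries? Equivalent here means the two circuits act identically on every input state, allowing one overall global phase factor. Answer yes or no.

Yes — the two circuits implement the same unitary up to a global phase.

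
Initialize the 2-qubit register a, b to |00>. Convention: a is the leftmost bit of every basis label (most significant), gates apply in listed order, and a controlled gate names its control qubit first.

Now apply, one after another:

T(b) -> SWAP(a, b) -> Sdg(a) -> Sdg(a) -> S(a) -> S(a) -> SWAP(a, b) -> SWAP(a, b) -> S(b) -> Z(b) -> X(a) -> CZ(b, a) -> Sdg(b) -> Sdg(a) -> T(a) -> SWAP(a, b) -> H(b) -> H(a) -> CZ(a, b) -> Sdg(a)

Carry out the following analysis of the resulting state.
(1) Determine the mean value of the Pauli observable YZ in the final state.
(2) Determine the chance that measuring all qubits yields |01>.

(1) The observable YZ averages to -1.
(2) A full measurement returns |01> with probability 1/4.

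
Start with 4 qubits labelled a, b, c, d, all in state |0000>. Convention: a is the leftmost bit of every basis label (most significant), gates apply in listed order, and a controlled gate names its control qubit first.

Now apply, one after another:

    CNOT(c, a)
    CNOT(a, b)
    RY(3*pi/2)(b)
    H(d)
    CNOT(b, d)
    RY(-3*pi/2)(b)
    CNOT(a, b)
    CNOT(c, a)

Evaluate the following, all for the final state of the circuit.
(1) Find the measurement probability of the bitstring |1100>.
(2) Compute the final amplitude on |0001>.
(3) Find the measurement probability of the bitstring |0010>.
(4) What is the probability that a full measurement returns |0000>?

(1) A full measurement returns |1100> with probability 0.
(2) |0001> carries amplitude sqrt(2)/2 in the final state.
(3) The probability of measuring |0010> is 0.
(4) The probability of measuring |0000> is 1/2.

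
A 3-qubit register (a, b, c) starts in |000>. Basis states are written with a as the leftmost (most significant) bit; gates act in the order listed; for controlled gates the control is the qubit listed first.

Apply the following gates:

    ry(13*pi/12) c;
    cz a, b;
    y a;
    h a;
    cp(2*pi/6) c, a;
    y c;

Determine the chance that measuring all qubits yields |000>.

Outcome |000> occurs with probability sqrt(2)/16 + sqrt(6)/16 + 1/4.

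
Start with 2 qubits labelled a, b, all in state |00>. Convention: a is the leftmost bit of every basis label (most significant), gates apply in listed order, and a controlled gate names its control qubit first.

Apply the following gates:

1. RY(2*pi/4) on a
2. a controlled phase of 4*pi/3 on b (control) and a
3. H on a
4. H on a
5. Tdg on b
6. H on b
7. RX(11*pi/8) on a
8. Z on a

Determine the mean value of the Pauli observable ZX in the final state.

In the final state, ZX has expectation 0. Key observation: steps 3-4 multiply out to the identity, so the circuit reduces to the remaining gates.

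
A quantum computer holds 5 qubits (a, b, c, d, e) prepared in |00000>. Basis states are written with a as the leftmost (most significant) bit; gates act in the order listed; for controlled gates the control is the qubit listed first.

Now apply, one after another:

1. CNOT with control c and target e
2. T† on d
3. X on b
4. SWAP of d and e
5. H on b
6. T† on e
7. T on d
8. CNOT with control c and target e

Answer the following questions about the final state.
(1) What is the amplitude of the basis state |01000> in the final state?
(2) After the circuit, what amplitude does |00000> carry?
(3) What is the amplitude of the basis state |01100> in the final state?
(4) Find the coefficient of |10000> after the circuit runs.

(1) |01000> carries amplitude -sqrt(2)/2 in the final state.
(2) The amplitude on |00000> is sqrt(2)/2.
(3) |01100> carries amplitude 0 in the final state.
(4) |10000> carries amplitude 0 in the final state.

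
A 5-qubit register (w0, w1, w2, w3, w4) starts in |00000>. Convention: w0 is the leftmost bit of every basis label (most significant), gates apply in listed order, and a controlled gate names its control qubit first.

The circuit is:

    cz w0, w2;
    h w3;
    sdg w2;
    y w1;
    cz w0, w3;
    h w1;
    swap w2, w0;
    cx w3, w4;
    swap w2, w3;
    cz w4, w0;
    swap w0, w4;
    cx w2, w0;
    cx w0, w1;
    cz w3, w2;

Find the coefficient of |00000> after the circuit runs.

The final state's coefficient on |00000> equals I/2.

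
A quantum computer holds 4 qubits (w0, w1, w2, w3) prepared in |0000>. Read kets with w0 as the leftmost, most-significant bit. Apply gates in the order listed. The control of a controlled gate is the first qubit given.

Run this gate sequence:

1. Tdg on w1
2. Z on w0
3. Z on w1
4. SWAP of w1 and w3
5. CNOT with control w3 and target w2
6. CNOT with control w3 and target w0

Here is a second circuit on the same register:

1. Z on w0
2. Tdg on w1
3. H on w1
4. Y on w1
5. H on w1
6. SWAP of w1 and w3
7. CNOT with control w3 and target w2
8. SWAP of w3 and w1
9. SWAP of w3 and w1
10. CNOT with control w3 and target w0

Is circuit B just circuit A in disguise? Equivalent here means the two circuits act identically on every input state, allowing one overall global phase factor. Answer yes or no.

No — the two circuits implement different unitaries, even allowing a global phase.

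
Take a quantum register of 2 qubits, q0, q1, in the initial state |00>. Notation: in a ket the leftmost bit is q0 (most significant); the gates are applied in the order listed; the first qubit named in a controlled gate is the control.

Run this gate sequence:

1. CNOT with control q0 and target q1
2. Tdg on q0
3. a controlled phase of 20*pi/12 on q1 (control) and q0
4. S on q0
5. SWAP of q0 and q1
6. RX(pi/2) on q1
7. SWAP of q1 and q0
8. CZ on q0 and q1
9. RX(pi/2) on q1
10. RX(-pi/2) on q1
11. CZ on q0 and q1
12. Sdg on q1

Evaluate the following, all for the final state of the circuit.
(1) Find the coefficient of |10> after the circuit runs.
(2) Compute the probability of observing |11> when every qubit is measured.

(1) The final state's coefficient on |10> equals -sqrt(2)*I/2. Key observation: steps 8-11 multiply out to the identity, so the circuit reduces to the remaining gates.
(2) Outcome |11> occurs with probability 0.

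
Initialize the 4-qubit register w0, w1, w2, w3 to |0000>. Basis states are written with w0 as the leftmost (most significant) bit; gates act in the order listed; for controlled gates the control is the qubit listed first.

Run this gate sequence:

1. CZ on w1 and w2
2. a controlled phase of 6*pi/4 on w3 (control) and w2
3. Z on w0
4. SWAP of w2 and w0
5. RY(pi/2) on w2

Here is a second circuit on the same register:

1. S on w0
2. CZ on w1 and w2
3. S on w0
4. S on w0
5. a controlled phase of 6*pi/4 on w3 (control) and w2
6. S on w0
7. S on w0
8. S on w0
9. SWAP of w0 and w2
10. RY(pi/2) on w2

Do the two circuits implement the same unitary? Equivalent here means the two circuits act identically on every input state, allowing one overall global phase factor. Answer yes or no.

Yes: on every input state the two circuits agree up to one overall phase factor.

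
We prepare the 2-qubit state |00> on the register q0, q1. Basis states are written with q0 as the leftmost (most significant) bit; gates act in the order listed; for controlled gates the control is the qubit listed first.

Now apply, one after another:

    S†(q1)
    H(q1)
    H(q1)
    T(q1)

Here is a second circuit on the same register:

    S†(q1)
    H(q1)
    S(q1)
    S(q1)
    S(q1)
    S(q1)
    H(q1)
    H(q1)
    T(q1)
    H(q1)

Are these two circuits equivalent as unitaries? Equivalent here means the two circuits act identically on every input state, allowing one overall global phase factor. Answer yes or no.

No — the two circuits implement different unitaries, even allowing a global phase.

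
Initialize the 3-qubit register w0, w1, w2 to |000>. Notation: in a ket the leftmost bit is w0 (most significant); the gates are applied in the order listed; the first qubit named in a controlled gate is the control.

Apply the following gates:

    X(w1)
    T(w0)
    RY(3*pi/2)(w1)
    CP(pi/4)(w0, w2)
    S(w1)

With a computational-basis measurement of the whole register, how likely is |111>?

The probability of measuring |111> is 0.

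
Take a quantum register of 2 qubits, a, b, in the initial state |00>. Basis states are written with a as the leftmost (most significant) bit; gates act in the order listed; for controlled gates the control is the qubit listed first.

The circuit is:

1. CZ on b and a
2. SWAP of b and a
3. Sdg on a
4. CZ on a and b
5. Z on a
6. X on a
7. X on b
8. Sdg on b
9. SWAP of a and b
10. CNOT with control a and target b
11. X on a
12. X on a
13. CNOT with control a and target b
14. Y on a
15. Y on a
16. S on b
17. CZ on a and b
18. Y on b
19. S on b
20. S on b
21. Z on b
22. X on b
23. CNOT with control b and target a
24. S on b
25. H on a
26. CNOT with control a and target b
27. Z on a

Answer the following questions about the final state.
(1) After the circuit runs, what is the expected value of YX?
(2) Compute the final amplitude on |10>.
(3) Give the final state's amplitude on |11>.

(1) The observable YX averages to 0.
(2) |10> carries amplitude sqrt(2)/2 in the final state.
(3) The amplitude on |11> is 0.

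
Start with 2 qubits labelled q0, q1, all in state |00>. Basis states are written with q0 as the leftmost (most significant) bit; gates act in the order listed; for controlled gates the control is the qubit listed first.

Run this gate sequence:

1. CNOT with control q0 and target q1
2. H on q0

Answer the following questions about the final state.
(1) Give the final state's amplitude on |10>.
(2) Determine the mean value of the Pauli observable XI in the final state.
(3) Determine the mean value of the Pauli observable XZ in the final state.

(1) |10> carries amplitude sqrt(2)/2 in the final state.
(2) The observable XI averages to 1.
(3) The expectation value of XZ is 1.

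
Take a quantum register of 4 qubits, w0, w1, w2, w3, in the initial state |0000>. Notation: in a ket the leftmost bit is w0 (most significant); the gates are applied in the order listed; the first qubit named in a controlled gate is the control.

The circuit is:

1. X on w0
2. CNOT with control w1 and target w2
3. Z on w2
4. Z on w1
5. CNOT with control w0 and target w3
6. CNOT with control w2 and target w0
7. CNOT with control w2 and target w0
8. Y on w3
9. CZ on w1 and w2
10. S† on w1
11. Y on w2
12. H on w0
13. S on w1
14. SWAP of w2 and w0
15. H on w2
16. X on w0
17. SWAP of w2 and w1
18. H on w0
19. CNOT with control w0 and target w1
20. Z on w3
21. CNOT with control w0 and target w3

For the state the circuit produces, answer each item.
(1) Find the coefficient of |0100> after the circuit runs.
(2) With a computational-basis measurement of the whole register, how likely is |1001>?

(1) The final state's coefficient on |0100> equals sqrt(2)/2. Key observation: the block from step 6 through step 7 cancels to the identity and can be dropped.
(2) The probability of measuring |1001> is 1/2.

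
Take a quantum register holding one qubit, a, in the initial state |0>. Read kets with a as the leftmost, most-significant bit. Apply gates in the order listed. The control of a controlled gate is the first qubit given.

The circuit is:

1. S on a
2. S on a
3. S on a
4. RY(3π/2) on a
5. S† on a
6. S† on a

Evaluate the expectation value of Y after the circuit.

The observable Y averages to 0.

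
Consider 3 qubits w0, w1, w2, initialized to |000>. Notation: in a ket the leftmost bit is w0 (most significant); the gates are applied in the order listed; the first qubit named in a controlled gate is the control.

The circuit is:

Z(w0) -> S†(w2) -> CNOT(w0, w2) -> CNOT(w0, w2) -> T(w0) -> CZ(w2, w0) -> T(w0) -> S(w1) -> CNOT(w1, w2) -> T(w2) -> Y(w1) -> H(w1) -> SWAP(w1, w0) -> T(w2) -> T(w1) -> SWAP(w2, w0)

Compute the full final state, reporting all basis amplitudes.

The resulting statevector has amplitude sqrt(2)*I/2 on |000>, -sqrt(2)*I/2 on |001>, and 0 on every other basis state.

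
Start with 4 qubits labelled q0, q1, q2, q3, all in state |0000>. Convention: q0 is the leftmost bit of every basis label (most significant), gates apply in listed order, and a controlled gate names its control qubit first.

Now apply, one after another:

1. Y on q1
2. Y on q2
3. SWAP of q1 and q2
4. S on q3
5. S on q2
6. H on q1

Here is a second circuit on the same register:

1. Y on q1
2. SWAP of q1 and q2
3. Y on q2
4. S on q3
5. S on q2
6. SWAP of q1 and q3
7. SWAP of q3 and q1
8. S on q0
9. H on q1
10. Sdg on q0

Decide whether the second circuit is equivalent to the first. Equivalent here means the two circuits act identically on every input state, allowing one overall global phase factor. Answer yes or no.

No, they are not equivalent — no single phase factor reconciles the two unitaries.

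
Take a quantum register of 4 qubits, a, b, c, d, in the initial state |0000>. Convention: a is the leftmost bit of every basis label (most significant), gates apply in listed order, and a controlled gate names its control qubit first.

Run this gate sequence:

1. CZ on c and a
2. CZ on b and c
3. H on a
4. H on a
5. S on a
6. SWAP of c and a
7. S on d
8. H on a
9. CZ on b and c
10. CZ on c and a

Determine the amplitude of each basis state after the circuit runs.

The resulting statevector has amplitude sqrt(2)/2 on |0000>, sqrt(2)/2 on |1000>, and 0 on every other basis state.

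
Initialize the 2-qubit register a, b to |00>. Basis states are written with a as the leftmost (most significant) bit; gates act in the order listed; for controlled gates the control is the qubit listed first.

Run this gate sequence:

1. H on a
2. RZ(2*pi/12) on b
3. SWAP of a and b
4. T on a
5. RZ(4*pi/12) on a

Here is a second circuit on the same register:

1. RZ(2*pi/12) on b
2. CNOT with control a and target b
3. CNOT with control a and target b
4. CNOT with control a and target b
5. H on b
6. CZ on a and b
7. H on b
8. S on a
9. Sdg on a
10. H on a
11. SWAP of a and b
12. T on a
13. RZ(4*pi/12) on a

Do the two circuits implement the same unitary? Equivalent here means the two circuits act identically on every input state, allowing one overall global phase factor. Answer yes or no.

Yes: on every input state the two circuits agree up to one overall phase factor.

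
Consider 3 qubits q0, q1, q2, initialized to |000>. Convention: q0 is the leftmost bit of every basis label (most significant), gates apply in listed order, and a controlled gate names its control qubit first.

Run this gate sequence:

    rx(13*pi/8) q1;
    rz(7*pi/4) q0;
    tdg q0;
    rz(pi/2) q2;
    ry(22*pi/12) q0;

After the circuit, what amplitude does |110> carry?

The final state's coefficient on |110> equals (-sqrt(2) + sqrt(6))*exp(3*I*pi/8)*sin(3*pi/16)/4.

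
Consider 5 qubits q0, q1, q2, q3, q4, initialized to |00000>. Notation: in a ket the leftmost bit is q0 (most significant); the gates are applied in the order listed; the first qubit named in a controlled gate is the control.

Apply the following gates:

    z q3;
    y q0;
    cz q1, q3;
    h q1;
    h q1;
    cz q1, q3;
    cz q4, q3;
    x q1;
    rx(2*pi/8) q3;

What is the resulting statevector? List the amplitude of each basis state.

The resulting statevector has amplitude I*sqrt(sqrt(2) + 2)/2 on |11000>, sqrt(2 - sqrt(2))/2 on |11010>, and 0 on every other basis state. Key observation: gates 3-6 undo each other exactly, leaving only the rest of the circuit to track.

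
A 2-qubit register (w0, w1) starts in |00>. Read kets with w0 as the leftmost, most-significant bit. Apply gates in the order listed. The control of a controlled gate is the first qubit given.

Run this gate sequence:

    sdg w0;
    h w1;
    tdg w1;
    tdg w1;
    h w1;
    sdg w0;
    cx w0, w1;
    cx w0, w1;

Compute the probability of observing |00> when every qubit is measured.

Outcome |00> occurs with probability 1/2. Key observation: the block from step 7 through step 8 cancels to the identity and can be dropped.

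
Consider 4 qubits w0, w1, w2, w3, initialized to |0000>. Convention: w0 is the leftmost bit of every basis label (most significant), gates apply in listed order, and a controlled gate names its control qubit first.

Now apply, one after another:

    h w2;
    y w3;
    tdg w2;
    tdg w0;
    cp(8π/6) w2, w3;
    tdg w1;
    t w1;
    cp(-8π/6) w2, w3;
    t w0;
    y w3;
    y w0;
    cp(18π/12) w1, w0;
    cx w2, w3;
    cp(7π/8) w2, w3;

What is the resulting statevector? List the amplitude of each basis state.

After the circuit, the state carries amplitude sqrt(2)*I/2 on |1000>, -sqrt(2)*exp(I*pi/8)/2 on |1011>, and 0 on every other basis state. Key observation: gates 4-9 undo each other exactly, leaving only the rest of the circuit to track.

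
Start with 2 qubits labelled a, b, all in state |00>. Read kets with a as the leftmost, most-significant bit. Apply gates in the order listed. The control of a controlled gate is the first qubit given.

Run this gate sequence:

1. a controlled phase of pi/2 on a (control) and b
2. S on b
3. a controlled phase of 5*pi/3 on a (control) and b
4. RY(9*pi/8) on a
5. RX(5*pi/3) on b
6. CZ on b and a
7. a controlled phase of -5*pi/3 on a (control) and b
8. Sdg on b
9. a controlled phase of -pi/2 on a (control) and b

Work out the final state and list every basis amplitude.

After the circuit, the state carries amplitude sqrt(3)*sin(pi/16)/2 on |00>, sin(pi/16)/2 on |01>, -sqrt(3)*cos(pi/16)/2 on |10>, -exp(5*I*pi/6)*cos(pi/16)/2 on |11>.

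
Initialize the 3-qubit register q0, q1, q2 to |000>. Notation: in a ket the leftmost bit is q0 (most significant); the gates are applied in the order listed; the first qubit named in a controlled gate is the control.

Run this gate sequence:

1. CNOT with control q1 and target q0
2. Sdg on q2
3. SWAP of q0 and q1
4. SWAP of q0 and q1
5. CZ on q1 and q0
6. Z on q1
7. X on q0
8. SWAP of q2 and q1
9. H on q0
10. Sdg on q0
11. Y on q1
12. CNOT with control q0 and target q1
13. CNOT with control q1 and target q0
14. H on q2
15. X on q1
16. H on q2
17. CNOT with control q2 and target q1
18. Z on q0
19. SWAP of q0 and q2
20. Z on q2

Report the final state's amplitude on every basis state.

The final amplitudes are sqrt(2)*I/2 on |001>, -sqrt(2)/2 on |011>, and 0 on every other basis state.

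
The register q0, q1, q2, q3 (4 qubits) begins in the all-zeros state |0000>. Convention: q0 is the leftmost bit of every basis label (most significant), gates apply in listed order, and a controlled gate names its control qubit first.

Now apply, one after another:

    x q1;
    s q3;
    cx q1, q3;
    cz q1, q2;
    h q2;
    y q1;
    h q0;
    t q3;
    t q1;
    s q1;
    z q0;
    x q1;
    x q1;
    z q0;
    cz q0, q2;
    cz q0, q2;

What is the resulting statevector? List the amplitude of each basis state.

The resulting statevector has amplitude -exp(3*I*pi/4)/2 on |0001>, -exp(3*I*pi/4)/2 on |0011>, -exp(3*I*pi/4)/2 on |1001>, -exp(3*I*pi/4)/2 on |1011>, and 0 on every other basis state. Key observation: steps 11-14 multiply out to the identity, so the circuit reduces to the remaining gates.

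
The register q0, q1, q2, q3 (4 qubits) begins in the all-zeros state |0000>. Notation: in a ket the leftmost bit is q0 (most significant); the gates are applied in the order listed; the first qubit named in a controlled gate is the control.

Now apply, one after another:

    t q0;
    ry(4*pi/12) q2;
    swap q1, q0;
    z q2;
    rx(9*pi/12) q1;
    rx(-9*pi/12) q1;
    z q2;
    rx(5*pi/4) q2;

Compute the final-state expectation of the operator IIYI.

In the final state, IIYI has expectation sqrt(2)/4.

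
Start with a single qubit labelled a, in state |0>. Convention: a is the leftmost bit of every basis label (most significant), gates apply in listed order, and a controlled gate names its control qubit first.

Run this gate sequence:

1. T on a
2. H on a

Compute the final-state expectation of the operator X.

In the final state, X has expectation 1.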